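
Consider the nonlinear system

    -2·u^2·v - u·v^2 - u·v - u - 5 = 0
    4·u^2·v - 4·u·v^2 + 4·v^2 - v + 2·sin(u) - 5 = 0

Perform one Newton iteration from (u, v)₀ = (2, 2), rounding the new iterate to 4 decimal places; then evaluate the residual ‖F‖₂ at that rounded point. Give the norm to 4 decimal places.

At (2, 2): F = (-35.0000, 10.818595).
Jacobian J = [[-4·u·v - v^2 - v - 1, -2·u^2 - 2·u·v - u], [8·u·v - 4·v^2 + 2·cos(u), 4·u^2 - 8·u·v + 8·v - 1]].
At the point, J = [[-23.0000, -18.0000], [15.167706, -1.0000]] (det J = 296.018714).
Solving J·Δ = −F gives Δ = (-0.7761, -0.9528).
Then the next iterate is (u, v)₁ = (1.2239, 1.0472).
Re-evaluating at (1.2239, 1.0472): F = (-11.984998, 1.126059), so ‖F‖₂ = 12.0378.

12.0378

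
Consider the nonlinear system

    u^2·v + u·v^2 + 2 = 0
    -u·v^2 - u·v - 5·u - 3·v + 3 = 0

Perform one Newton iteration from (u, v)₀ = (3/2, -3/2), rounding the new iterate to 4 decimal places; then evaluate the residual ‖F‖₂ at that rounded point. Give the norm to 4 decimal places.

2.4779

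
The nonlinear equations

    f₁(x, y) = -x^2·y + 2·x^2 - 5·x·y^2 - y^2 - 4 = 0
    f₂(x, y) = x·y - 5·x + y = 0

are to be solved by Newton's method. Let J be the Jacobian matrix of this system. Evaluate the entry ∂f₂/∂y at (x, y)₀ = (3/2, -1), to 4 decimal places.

2.5000

∂f₂/∂y = x + 1.
At (3/2, -1) this is 2.5000.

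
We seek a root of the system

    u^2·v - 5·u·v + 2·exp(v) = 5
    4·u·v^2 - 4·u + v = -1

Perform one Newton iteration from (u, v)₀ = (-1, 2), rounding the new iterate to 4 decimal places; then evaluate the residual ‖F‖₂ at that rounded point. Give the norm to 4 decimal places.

70.0425

At (-1, 2): F = (21.778112, -9.0000).
Jacobian J = [[2·u·v - 5·v, u^2 - 5·u + 2·exp(v)], [4·v^2 - 4, 8·u·v + 1]].
At the point, J = [[-14.0000, 20.778112], [12.0000, -15.0000]] (det J = -39.337346).
Solving J·Δ = −F gives Δ = (-3.5505, -3.4404).
Then the next iterate is (u, v)₁ = (-4.5505, -1.4404).
Re-evaluating at (-4.5505, -1.4404): F = (-67.125470, -20.003039), so ‖F‖₂ = 70.0425.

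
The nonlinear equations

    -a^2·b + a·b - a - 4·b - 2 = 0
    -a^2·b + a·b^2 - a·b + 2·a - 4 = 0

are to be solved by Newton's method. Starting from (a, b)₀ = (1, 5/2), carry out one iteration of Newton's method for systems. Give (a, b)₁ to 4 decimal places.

At (1, 5/2): F = (-13.0000, -0.7500).
Jacobian J = [[-2·a·b + b - 1, -a^2 + a - 4], [-2·a·b + b^2 - b + 2, -a^2 + 2·a·b - a]].
At the point, J = [[-3.5000, -4.0000], [0.7500, 3.0000]] (det J = -7.5000).
Solving J·Δ = −F gives Δ = (-5.6000, 1.6500).
Then the next iterate is (a, b)₁ = (-4.6000, 4.1500).

(-4.6000, 4.1500)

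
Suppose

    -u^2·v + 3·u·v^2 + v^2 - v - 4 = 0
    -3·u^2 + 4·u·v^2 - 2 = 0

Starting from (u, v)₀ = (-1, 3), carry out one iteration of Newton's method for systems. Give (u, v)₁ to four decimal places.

At (-1, 3): F = (-28.0000, -41.0000).
Jacobian J = [[-2·u·v + 3·v^2, -u^2 + 6·u·v + 2·v - 1], [-6·u + 4·v^2, 8·u·v]].
At the point, J = [[33.0000, -14.0000], [42.0000, -24.0000]] (det J = -204.0000).
Solving J·Δ = −F gives Δ = (0.4804, -0.8676).
Then the next iterate is (u, v)₁ = (-0.5196, 2.1324).

(-0.5196, 2.1324)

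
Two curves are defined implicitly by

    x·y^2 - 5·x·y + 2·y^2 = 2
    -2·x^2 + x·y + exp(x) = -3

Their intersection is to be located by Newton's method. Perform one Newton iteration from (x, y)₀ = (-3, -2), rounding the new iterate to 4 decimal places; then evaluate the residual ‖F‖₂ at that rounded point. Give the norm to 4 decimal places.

10.8233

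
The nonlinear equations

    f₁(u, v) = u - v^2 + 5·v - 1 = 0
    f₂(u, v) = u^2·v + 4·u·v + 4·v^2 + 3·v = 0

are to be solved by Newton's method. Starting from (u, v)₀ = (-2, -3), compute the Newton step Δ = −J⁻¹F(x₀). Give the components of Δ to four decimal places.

At (-2, -3): F = (-27.0000, 39.0000).
Jacobian J = [[1, -2·v + 5], [2·u·v + 4·v, u^2 + 4·u + 8·v + 3]].
At the point, J = [[1.0000, 11.0000], [0.0000, -25.0000]] (det J = -25.0000).
Solving J·Δ = −F gives Δ = (9.8400, 1.5600).

(9.8400, 1.5600)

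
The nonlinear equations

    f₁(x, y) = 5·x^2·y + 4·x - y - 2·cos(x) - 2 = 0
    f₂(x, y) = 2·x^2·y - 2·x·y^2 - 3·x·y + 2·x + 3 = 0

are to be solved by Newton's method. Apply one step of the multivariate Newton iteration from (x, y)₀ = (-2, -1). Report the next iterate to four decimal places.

At (-2, -1): F = (-28.167706, -11.0000).
Jacobian J = [[10·x·y + 2·sin(x) + 4, 5·x^2 - 1], [4·x·y - 2·y^2 - 3·y + 2, 2·x^2 - 4·x·y - 3·x]].
At the point, J = [[22.181405, 19.0000], [11.0000, 6.0000]] (det J = -75.911569).
Solving J·Δ = −F gives Δ = (0.5268, 0.8674).
Then the next iterate is (x, y)₁ = (-1.4732, -0.1326).

(-1.4732, -0.1326)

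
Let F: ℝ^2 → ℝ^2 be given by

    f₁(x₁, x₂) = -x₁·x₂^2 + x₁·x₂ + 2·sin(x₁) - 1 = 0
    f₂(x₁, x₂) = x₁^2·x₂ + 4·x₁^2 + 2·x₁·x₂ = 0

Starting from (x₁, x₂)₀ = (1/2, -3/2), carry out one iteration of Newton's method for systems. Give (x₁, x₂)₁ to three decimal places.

At (1/2, -3/2): F = (-1.91615, -0.875).
Jacobian J = [[-x₂^2 + x₂ + 2·cos(x₁), -2·x₁·x₂ + x₁], [2·x₁·x₂ + 8·x₁ + 2·x₂, x₁^2 + 2·x₁]].
At the point, J = [[-1.99483, 2.000], [-0.500, 1.250]] (det J = -1.49354).
Solving J·Δ = −F gives Δ = (-0.432, 0.527).
Then the next iterate is (x₁, x₂)₁ = (0.068, -0.973).

(0.068, -0.973)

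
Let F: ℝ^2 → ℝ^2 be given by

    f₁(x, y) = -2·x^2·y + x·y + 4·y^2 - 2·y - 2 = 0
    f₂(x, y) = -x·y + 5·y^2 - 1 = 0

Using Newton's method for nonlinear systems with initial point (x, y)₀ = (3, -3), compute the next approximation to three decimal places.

(2.346, -1.453)

At (3, -3): F = (85.000, 53.000).
Jacobian J = [[-4·x·y + y, -2·x^2 + x + 8·y - 2], [-y, -x + 10·y]].
At the point, J = [[33.000, -41.000], [3.000, -33.000]] (det J = -966.000).
Solving J·Δ = −F gives Δ = (-0.654, 1.547).
Then the next iterate is (x, y)₁ = (2.346, -1.453).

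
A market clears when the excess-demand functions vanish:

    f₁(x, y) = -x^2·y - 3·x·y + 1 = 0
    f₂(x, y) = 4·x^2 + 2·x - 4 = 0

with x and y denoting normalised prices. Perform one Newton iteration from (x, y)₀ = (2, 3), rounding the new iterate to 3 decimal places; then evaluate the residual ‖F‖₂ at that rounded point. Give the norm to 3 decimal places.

8.586

At (2, 3): F = (-29.000, 16.000).
Jacobian J = [[-2·x·y - 3·y, -x^2 - 3·x], [8·x + 2, 0]].
At the point, J = [[-21.000, -10.000], [18.000, 0.000]] (det J = 180.000).
Solving J·Δ = −F gives Δ = (-0.889, -1.033).
Then the next iterate is (x, y)₁ = (1.111, 1.967).
Re-evaluating at (1.111, 1.967): F = (-7.98392, 3.15928), so ‖F‖₂ = 8.586.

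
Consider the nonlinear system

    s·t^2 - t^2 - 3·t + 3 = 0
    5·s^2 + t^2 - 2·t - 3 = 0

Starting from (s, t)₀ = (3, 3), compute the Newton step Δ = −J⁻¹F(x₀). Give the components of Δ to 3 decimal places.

At (3, 3): F = (12.000, 45.000).
Jacobian J = [[t^2, 2·s·t - 2·t - 3], [10·s, 2·t - 2]].
At the point, J = [[9.000, 9.000], [30.000, 4.000]] (det J = -234.000).
Solving J·Δ = −F gives Δ = (-1.526, 0.192).

(-1.526, 0.192)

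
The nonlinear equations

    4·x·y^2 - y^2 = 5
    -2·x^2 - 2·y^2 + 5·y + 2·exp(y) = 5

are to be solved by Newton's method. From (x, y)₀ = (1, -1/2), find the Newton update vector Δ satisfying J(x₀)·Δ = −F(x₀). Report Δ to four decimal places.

(-16.1783, -6.8094)

At (1, -1/2): F = (-4.2500, -8.786939).
Jacobian J = [[4·y^2, 8·x·y - 2·y], [-4·x, -4·y + 2·exp(y) + 5]].
At the point, J = [[1.0000, -3.0000], [-4.0000, 8.213061]] (det J = -3.786939).
Solving J·Δ = −F gives Δ = (-16.1783, -6.8094).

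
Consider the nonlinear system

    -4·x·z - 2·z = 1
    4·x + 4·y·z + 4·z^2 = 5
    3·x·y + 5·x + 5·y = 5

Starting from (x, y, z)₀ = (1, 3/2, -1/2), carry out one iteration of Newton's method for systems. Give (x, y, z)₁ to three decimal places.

At (1, 3/2, -1/2): F = (2.000, -3.000, 12.000).
Jacobian J = [[-4·z, 0, -4·x - 2], [4, 4·z, 4·y + 8·z], [3·y + 5, 3·x + 5, 0]].
At the point, J = [[2.000, 0.000, -6.000], [4.000, -2.000, 2.000], [9.500, 8.000, 0.000]] (det J = -338.000).
Solving J·Δ = −F gives Δ = (-0.095, -1.388, 0.302).
Then the next iterate is (x, y, z)₁ = (0.905, 0.112, -0.198).

(0.905, 0.112, -0.198)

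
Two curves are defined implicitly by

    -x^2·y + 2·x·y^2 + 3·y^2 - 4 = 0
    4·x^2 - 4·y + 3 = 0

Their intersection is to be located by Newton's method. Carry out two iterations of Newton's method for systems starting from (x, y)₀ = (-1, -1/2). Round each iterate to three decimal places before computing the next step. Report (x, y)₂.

(-0.866, -2.825)

At (-1, -1/2): F = (-3.250, 9.000).
Jacobian J = [[-2·x·y + 2·y^2, -x^2 + 4·x·y + 6·y], [8·x, -4]].
At the point, J = [[-0.500, -2.000], [-8.000, -4.000]] (det J = -14.000).
Solving J·Δ = −F gives Δ = (2.214, -2.179).
Then the next iterate is (x, y)₁ = (1.214, -2.679).
Round to (1.214, -2.679) and repeat: F = (38.90528, 19.61118), J = [[20.85869, -30.55702], [9.712, -4.000]].
Δ = (-2.080, -0.146), so (x, y)₂ = (-0.866, -2.825).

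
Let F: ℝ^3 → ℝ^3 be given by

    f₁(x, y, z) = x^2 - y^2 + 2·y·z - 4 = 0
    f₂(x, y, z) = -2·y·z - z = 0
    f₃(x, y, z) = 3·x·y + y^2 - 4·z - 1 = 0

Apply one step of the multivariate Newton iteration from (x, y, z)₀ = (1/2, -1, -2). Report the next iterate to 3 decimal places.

(2.429, -0.530, -1.881)

At (1/2, -1, -2): F = (-0.750, -2.000, 6.500).
Jacobian J = [[2·x, -2·y + 2·z, 2·y], [0, -2·z, -2·y - 1], [3·y, 3·x + 2·y, -4]].
At the point, J = [[1.000, -2.000, -2.000], [0.000, 4.000, 1.000], [-3.000, -0.500, -4.000]] (det J = -33.500).
Solving J·Δ = −F gives Δ = (1.929, 0.470, 0.119).
Then the next iterate is (x, y, z)₁ = (2.429, -0.530, -1.881).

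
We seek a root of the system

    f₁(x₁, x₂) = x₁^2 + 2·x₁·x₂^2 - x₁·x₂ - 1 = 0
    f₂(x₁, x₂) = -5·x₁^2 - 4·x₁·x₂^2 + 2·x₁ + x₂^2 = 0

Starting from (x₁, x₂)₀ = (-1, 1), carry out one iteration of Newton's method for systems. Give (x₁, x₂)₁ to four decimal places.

At (-1, 1): F = (-1.0000, -2.0000).
Jacobian J = [[2·x₁ + 2·x₂^2 - x₂, 4·x₁·x₂ - x₁], [-10·x₁ - 4·x₂^2 + 2, -8·x₁·x₂ + 2·x₂]].
At the point, J = [[-1.0000, -3.0000], [8.0000, 10.0000]] (det J = 14.0000).
Solving J·Δ = −F gives Δ = (1.1429, -0.7143).
Then the next iterate is (x₁, x₂)₁ = (0.1429, 0.2857).

(0.1429, 0.2857)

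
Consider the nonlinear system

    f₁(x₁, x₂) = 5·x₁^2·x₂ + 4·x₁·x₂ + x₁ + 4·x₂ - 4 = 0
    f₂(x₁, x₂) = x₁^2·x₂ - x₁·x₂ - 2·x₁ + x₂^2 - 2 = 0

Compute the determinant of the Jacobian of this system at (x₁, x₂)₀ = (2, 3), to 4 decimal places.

J = [[10·x₁·x₂ + 4·x₂ + 1, 5·x₁^2 + 4·x₁ + 4], [2·x₁·x₂ - x₂ - 2, x₁^2 - x₁ + 2·x₂]].
At the point, J = [[73.0000, 32.0000], [7.0000, 8.0000]].
det J = 360.0000.

360.0000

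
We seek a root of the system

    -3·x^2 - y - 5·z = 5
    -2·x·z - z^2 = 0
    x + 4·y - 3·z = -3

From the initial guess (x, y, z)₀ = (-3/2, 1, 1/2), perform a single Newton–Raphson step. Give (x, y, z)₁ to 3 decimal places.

(0.172, -0.260, 0.711)

At (-3/2, 1, 1/2): F = (-15.250, 1.250, 4.000).
Jacobian J = [[-6·x, -1, -5], [-2·z, 0, -2·x - 2·z], [1, 4, -3]].
At the point, J = [[9.000, -1.000, -5.000], [-1.000, 0.000, 2.000], [1.000, 4.000, -3.000]] (det J = -51.000).
Solving J·Δ = −F gives Δ = (1.672, -1.260, 0.211).
Then the next iterate is (x, y, z)₁ = (0.172, -0.260, 0.711).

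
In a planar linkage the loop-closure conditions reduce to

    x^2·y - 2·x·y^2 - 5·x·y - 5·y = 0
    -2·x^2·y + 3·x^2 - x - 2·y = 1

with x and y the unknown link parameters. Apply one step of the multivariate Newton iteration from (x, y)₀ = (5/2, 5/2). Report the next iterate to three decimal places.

(2.958, 0.704)

At (5/2, 5/2): F = (-59.375, -21.000).
Jacobian J = [[2·x·y - 2·y^2 - 5·y, x^2 - 4·x·y - 5·x - 5], [-4·x·y + 6·x - 1, -2·x^2 - 2]].
At the point, J = [[-12.500, -36.250], [-11.000, -14.500]] (det J = -217.500).
Solving J·Δ = −F gives Δ = (0.458, -1.796).
Then the next iterate is (x, y)₁ = (2.958, 0.704).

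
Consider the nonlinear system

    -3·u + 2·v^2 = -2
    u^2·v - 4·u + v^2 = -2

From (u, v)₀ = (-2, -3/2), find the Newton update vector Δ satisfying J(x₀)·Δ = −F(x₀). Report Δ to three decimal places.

At (-2, -3/2): F = (12.500, 6.250).
Jacobian J = [[-3, 4·v], [2·u·v - 4, u^2 + 2·v]].
At the point, J = [[-3.000, -6.000], [2.000, 1.000]] (det J = 9.000).
Solving J·Δ = −F gives Δ = (-5.556, 4.861).

(-5.556, 4.861)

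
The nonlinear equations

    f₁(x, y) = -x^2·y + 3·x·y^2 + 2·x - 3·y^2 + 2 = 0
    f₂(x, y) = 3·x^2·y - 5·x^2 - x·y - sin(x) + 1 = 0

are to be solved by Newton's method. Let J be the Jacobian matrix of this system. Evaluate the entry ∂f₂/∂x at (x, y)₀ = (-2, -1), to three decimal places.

33.416

∂f₂/∂x = 6·x·y - 10·x - y - cos(x).
At (-2, -1) this is 33.416.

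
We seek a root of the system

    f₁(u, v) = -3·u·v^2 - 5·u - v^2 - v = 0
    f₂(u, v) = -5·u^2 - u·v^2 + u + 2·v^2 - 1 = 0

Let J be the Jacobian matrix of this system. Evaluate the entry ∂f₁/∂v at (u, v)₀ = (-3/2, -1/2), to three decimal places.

-4.500

∂f₁/∂v = -6·u·v - 2·v - 1.
At (-3/2, -1/2) this is -4.500.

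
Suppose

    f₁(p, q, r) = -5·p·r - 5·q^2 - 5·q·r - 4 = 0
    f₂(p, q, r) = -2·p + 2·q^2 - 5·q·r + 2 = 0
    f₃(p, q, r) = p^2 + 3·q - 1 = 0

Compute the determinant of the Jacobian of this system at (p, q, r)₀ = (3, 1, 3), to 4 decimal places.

-675.0000

J = [[-5·r, -10·q - 5·r, -5·p - 5·q], [-2, 4·q - 5·r, -5·q], [2·p, 3, 0]].
At the point, J = [[-15.0000, -25.0000, -20.0000], [-2.0000, -11.0000, -5.0000], [6.0000, 3.0000, 0.0000]].
det J = -675.0000.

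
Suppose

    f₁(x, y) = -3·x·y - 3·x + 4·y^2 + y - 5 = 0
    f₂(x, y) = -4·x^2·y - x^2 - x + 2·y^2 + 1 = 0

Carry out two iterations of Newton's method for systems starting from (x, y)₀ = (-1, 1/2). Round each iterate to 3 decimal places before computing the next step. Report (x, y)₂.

At (-1, 1/2): F = (1.000, -0.500).
Jacobian J = [[-3·y - 3, -3·x + 8·y + 1], [-8·x·y - 2·x - 1, -4·x^2 + 4·y]].
At the point, J = [[-4.500, 8.000], [5.000, -2.000]] (det J = -31.000).
Solving J·Δ = −F gives Δ = (0.065, -0.089).
Then the next iterate is (x, y)₁ = (-0.935, 0.411).
Round to (-0.935, 0.411) and repeat: F = (0.04454, -0.03861), J = [[-4.233, 7.093], [3.94428, -1.85290]].
Δ = (0.010, -0.001), so (x, y)₂ = (-0.925, 0.410).

(-0.925, 0.410)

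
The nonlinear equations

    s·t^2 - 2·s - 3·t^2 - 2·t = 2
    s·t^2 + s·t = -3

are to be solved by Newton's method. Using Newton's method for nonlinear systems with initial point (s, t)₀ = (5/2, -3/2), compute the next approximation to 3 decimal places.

At (5/2, -3/2): F = (-5.125, 4.875).
Jacobian J = [[t^2 - 2, 2·s·t - 6·t - 2], [t^2 + t, 2·s·t + s]].
At the point, J = [[0.250, -0.500], [0.750, -5.000]] (det J = -0.875).
Solving J·Δ = −F gives Δ = (32.071, 5.786).
Then the next iterate is (s, t)₁ = (34.571, 4.286).

(34.571, 4.286)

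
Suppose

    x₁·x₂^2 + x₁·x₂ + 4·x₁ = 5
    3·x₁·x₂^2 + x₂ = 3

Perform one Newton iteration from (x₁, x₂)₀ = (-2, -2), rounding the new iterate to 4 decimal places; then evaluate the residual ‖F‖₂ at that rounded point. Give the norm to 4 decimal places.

15.8761

At (-2, -2): F = (-17.0000, -29.0000).
Jacobian J = [[x₂^2 + x₂ + 4, 2·x₁·x₂ + x₁], [3·x₂^2, 6·x₁·x₂ + 1]].
At the point, J = [[6.0000, 6.0000], [12.0000, 25.0000]] (det J = 78.0000).
Solving J·Δ = −F gives Δ = (3.2179, -0.3846).
Then the next iterate is (x₁, x₂)₁ = (1.2179, -2.3846).
Re-evaluating at (1.2179, -2.3846): F = (3.892761, 15.391497), so ‖F‖₂ = 15.8761.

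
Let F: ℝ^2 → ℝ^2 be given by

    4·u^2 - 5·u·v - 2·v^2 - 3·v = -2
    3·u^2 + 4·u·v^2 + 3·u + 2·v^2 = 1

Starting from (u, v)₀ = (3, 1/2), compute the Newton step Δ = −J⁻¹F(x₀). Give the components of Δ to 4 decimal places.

(-1.5776, -0.2709)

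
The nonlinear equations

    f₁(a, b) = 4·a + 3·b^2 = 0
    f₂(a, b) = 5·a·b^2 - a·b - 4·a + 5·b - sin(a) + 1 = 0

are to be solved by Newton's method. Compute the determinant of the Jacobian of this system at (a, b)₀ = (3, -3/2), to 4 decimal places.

-84.3401

J = [[4, 6·b], [5·b^2 - b - cos(a) - 4, 10·a·b - a + 5]].
At the point, J = [[4.0000, -9.0000], [9.739992, -43.0000]].
det J = -84.3401.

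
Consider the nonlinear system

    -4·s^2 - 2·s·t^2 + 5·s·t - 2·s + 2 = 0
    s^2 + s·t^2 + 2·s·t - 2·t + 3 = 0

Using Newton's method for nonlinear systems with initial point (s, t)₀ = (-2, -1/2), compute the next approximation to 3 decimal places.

At (-2, -1/2): F = (-4.000, 9.500).
Jacobian J = [[-8·s - 2·t^2 + 5·t - 2, -4·s·t + 5·s], [2·s + t^2 + 2·t, 2·s·t + 2·s - 2]].
At the point, J = [[11.000, -14.000], [-4.750, -4.000]] (det J = -110.500).
Solving J·Δ = −F gives Δ = (1.348, 0.774).
Then the next iterate is (s, t)₁ = (-0.652, 0.274).

(-0.652, 0.274)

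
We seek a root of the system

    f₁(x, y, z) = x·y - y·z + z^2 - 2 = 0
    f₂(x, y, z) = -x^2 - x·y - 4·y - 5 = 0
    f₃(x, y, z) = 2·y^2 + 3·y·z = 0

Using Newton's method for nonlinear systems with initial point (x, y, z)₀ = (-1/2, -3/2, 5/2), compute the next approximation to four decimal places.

(-0.9773, -1.8409, 0.8864)

At (-1/2, -3/2, 5/2): F = (8.7500, 0.0000, -6.7500).
Jacobian J = [[y, x - z, -y + 2·z], [-2·x - y, -x - 4, 0], [0, 4·y + 3·z, 3·y]].
At the point, J = [[-1.5000, -3.0000, 6.5000], [2.5000, -3.5000, 0.0000], [0.0000, 1.5000, -4.5000]] (det J = -33.0000).
Solving J·Δ = −F gives Δ = (-0.4773, -0.3409, -1.6136).
Then the next iterate is (x, y, z)₁ = (-0.9773, -1.8409, 0.8864).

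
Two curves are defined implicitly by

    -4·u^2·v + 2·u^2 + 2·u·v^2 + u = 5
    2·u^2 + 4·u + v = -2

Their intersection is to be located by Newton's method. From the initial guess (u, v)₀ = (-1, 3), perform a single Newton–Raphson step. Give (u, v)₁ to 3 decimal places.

(-1.359, 0.000)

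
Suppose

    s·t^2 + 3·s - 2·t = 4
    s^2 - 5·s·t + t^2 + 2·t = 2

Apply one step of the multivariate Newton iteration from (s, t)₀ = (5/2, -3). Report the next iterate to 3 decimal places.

At (5/2, -3): F = (32.000, 44.750).
Jacobian J = [[t^2 + 3, 2·s·t - 2], [2·s - 5·t, -5·s + 2·t + 2]].
At the point, J = [[12.000, -17.000], [20.000, -16.500]] (det J = 142.000).
Solving J·Δ = −F gives Δ = (-1.639, 0.725).
Then the next iterate is (s, t)₁ = (0.861, -2.275).

(0.861, -2.275)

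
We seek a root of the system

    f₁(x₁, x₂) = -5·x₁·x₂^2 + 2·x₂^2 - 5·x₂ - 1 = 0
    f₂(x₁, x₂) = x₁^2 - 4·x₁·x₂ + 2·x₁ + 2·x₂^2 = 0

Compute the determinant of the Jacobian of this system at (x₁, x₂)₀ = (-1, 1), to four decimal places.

-4.0000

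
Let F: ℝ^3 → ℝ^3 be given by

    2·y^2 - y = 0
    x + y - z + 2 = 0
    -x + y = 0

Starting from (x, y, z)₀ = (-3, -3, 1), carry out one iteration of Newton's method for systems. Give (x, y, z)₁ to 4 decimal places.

(-1.3846, -1.3846, -0.7692)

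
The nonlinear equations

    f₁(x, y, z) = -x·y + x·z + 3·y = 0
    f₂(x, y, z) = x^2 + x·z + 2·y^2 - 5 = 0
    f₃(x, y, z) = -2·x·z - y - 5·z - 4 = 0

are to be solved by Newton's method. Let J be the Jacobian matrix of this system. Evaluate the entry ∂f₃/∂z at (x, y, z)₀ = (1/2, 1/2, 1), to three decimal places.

∂f₃/∂z = -2·x - 5.
At (1/2, 1/2, 1) this is -6.000.

-6.000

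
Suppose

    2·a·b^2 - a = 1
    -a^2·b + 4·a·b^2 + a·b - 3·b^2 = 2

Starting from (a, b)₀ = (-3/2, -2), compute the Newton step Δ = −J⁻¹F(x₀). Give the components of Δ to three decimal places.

At (-3/2, -2): F = (-11.500, -30.500).
Jacobian J = [[2·b^2 - 1, 4·a·b], [-2·a·b + 4·b^2 + b, -a^2 + 8·a·b + a - 6·b]].
At the point, J = [[7.000, 12.000], [8.000, 32.250]] (det J = 129.750).
Solving J·Δ = −F gives Δ = (0.038, 0.936).

(0.038, 0.936)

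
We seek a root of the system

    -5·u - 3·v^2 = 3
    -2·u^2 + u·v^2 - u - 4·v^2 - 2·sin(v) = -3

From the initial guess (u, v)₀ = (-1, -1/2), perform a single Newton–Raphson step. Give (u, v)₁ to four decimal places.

At (-1, -1/2): F = (1.2500, 1.708851).
Jacobian J = [[-5, -6·v], [-4·u + v^2 - 1, 2·u·v - 8·v - 2·cos(v)]].
At the point, J = [[-5.0000, 3.0000], [3.2500, 3.244835]] (det J = -25.974174).
Solving J·Δ = −F gives Δ = (-0.0412, -0.4854).
Then the next iterate is (u, v)₁ = (-1.0412, -0.9854).

(-1.0412, -0.9854)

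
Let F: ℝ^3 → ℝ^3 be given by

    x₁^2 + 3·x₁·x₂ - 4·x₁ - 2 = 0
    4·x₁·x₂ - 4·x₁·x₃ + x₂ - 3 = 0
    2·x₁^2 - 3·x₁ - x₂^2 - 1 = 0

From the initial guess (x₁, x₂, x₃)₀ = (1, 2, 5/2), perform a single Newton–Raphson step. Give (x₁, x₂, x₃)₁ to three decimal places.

(1.737, 0.684, -0.263)

At (1, 2, 5/2): F = (1.000, -3.000, -6.000).
Jacobian J = [[2·x₁ + 3·x₂ - 4, 3·x₁, 0], [4·x₂ - 4·x₃, 4·x₁ + 1, -4·x₁], [4·x₁ - 3, -2·x₂, 0]].
At the point, J = [[4.000, 3.000, 0.000], [-2.000, 5.000, -4.000], [1.000, -4.000, 0.000]] (det J = -76.000).
Solving J·Δ = −F gives Δ = (0.737, -1.316, -2.763).
Then the next iterate is (x₁, x₂, x₃)₁ = (1.737, 0.684, -0.263).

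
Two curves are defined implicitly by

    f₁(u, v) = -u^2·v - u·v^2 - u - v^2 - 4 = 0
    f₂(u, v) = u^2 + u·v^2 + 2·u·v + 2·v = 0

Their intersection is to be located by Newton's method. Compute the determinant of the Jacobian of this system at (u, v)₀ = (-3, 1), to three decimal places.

-55.000

J = [[-2·u·v - v^2 - 1, -u^2 - 2·u·v - 2·v], [2·u + v^2 + 2·v, 2·u·v + 2·u + 2]].
At the point, J = [[4.000, -5.000], [-3.000, -10.000]].
det J = -55.000.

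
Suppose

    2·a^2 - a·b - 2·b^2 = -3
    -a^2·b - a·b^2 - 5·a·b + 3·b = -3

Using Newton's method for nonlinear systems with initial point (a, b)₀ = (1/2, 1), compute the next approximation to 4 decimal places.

(0.8605, 1.3023)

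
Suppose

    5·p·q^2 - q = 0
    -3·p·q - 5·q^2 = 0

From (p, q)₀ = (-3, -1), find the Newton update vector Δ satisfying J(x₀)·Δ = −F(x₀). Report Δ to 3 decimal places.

(-17.500, 3.500)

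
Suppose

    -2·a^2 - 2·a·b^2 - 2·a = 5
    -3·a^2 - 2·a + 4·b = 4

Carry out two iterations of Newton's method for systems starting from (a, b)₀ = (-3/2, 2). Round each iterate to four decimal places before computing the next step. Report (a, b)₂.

(-1.2282, 1.5122)

At (-3/2, 2): F = (5.5000, 0.2500).
Jacobian J = [[-4·a - 2·b^2 - 2, -4·a·b], [-6·a - 2, 4]].
At the point, J = [[-4.0000, 12.0000], [7.0000, 4.0000]] (det J = -100.0000).
Solving J·Δ = −F gives Δ = (0.1900, -0.3950).
Then the next iterate is (a, b)₁ = (-1.3100, 1.6050).
Round to (-1.3100, 1.6050) and repeat: F = (0.936985, -0.1083), J = [[-1.912050, 8.4102], [5.8600, 4.0000]].
Δ = (0.0818, -0.0928), so (a, b)₂ = (-1.2282, 1.5122).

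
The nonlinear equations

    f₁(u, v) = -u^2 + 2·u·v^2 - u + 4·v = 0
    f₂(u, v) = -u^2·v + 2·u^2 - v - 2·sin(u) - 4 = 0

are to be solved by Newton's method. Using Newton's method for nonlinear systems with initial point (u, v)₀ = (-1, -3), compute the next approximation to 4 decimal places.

(-0.7780, -1.3887)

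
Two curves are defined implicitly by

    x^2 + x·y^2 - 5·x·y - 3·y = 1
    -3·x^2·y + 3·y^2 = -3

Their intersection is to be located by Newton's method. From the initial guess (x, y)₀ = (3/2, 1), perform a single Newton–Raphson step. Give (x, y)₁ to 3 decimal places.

At (3/2, 1): F = (-7.750, -0.750).
Jacobian J = [[2·x + y^2 - 5·y, 2·x·y - 5·x - 3], [-6·x·y, -3·x^2 + 6·y]].
At the point, J = [[-1.000, -7.500], [-9.000, -0.750]] (det J = -66.750).
Solving J·Δ = −F gives Δ = (0.003, -1.034).
Then the next iterate is (x, y)₁ = (1.503, -0.034).

(1.503, -0.034)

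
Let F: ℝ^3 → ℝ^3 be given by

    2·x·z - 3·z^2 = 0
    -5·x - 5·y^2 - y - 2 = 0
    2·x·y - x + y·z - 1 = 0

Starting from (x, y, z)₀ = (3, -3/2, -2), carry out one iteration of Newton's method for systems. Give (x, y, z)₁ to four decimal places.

(1.5000, -0.1250, -1.0000)

At (3, -3/2, -2): F = (-24.0000, -26.7500, -10.0000).
Jacobian J = [[2·z, 0, 2·x - 6·z], [-5, -10·y - 1, 0], [2·y - 1, 2·x + z, y]].
At the point, J = [[-4.0000, 0.0000, 18.0000], [-5.0000, 14.0000, 0.0000], [-4.0000, 4.0000, -1.5000]] (det J = 732.0000).
Solving J·Δ = −F gives Δ = (-1.5000, 1.3750, 1.0000).
Then the next iterate is (x, y, z)₁ = (1.5000, -0.1250, -1.0000).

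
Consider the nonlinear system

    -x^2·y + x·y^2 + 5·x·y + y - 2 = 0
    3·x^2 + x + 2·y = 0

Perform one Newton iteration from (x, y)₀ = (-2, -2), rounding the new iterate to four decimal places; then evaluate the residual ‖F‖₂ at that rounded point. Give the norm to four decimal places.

3.5213

At (-2, -2): F = (16.0000, 6.0000).
Jacobian J = [[-2·x·y + y^2 + 5·y, -x^2 + 2·x·y + 5·x + 1], [6·x + 1, 2]].
At the point, J = [[-14.0000, -5.0000], [-11.0000, 2.0000]] (det J = -83.0000).
Solving J·Δ = −F gives Δ = (0.7470, 1.1084).
Then the next iterate is (x, y)₁ = (-1.2530, -0.8916).
Re-evaluating at (-1.2530, -0.8916): F = (3.098021, 1.673827), so ‖F‖₂ = 3.5213.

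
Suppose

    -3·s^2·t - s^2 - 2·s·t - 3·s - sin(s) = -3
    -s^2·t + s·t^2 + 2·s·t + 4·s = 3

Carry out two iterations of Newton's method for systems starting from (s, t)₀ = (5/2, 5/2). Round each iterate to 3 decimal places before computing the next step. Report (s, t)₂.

(2.345, -1.196)

At (5/2, 5/2): F = (-70.72347, 19.500).
Jacobian J = [[-6·s·t - 2·s - 2·t - cos(s) - 3, -3·s^2 - 2·s], [-2·s·t + t^2 + 2·t + 4, -s^2 + 2·s·t + 2·s]].
At the point, J = [[-49.69886, -23.750], [2.750, 11.250]] (det J = -493.79963).
Solving J·Δ = −F gives Δ = (-0.673, -1.569).
Then the next iterate is (s, t)₁ = (1.827, 0.931).
Round to (1.827, 0.931) and repeat: F = (-19.51100, 6.18583), J = [[-18.46821, -13.66779], [3.32689, 3.71795]].
Δ = (0.518, -2.127), so (s, t)₂ = (2.345, -1.196).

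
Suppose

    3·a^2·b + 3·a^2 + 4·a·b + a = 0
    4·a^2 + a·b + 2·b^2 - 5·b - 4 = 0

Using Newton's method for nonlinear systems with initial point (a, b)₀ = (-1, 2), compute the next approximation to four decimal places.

At (-1, 2): F = (0.0000, -4.0000).
Jacobian J = [[6·a·b + 6·a + 4·b + 1, 3·a^2 + 4·a], [8·a + b, a + 4·b - 5]].
At the point, J = [[-9.0000, -1.0000], [-6.0000, 2.0000]] (det J = -24.0000).
Solving J·Δ = −F gives Δ = (-0.1667, 1.5000).
Then the next iterate is (a, b)₁ = (-1.1667, 3.5000).

(-1.1667, 3.5000)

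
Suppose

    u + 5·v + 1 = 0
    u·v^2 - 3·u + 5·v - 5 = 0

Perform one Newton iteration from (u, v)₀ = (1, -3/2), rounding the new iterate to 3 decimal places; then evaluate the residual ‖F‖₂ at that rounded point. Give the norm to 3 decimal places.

8.494

At (1, -3/2): F = (-5.500, -13.250).
Jacobian J = [[1, 5], [v^2 - 3, 2·u·v + 5]].
At the point, J = [[1.000, 5.000], [-0.750, 2.000]] (det J = 5.750).
Solving J·Δ = −F gives Δ = (-9.609, 3.022).
Then the next iterate is (u, v)₁ = (-8.609, 1.522).
Re-evaluating at (-8.609, 1.522): F = (0.001, 8.49439), so ‖F‖₂ = 8.494.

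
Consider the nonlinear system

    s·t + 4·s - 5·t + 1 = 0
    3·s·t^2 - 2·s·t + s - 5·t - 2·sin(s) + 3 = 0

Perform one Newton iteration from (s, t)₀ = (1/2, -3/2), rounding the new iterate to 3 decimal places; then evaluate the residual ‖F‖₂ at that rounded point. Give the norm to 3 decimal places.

At (1/2, -3/2): F = (9.750, 14.91615).
Jacobian J = [[t + 4, s - 5], [3·t^2 - 2·t - 2·cos(s) + 1, 6·s·t - 2·s - 5]].
At the point, J = [[2.500, -4.500], [8.99483, -10.500]] (det J = 14.22676).
Solving J·Δ = −F gives Δ = (2.478, 3.543).
Then the next iterate is (s, t)₁ = (2.978, 2.043).
Re-evaluating at (2.978, 2.043): F = (8.78105, 20.55833), so ‖F‖₂ = 22.355.

22.355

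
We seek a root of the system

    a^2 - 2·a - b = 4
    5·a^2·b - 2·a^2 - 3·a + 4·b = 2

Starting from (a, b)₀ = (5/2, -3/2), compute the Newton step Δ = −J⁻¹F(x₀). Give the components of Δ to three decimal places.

At (5/2, -3/2): F = (-1.250, -74.875).
Jacobian J = [[2·a - 2, -1], [10·a·b - 4·a - 3, 5·a^2 + 4]].
At the point, J = [[3.000, -1.000], [-50.500, 35.250]] (det J = 55.250).
Solving J·Δ = −F gives Δ = (2.153, 5.208).

(2.153, 5.208)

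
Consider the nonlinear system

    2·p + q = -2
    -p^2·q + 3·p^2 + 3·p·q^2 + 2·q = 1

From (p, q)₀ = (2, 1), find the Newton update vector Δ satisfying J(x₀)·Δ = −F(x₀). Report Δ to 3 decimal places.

(-6.111, 5.222)

At (2, 1): F = (7.000, 15.000).
Jacobian J = [[2, 1], [-2·p·q + 6·p + 3·q^2, -p^2 + 6·p·q + 2]].
At the point, J = [[2.000, 1.000], [11.000, 10.000]] (det J = 9.000).
Solving J·Δ = −F gives Δ = (-6.111, 5.222).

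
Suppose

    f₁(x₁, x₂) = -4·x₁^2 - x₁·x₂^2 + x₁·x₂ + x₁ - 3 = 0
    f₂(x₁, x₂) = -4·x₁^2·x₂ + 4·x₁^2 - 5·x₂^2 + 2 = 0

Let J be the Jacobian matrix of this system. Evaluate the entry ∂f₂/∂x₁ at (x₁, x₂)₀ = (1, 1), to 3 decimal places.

0.000

∂f₂/∂x₁ = -8·x₁·x₂ + 8·x₁.
At (1, 1) this is 0.000.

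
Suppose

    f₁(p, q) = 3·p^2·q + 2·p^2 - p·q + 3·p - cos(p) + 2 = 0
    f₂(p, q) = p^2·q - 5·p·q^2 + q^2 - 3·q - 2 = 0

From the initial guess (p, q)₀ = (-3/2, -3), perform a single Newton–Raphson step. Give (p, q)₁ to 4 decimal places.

(-0.9776, -1.8803)

At (-3/2, -3): F = (-22.820737, 76.7500).
Jacobian J = [[6·p·q + 4·p - q + sin(p) + 3, 3·p^2 - p], [2·p·q - 5·q^2, p^2 - 10·p·q + 2·q - 3]].
At the point, J = [[26.002505, 8.2500], [-36.0000, -51.7500]] (det J = -1048.629634).
Solving J·Δ = −F gives Δ = (0.5224, 1.1197).
Then the next iterate is (p, q)₁ = (-0.9776, -1.8803).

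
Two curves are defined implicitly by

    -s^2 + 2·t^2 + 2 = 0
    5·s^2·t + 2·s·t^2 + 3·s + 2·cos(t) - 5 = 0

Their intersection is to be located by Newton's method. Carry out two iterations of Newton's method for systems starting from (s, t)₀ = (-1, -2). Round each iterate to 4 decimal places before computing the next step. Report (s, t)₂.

(-0.4508, 0.1798)

At (-1, -2): F = (9.0000, -26.832294).
Jacobian J = [[-2·s, 4·t], [10·s·t + 2·t^2 + 3, 5·s^2 + 4·s·t - 2·sin(t)]].
At the point, J = [[2.0000, -8.0000], [31.0000, 14.818595]] (det J = 277.637190).
Solving J·Δ = −F gives Δ = (0.2928, 1.1982).
Then the next iterate is (s, t)₁ = (-0.7072, -0.8018).
Round to (-0.7072, -0.8018) and repeat: F = (2.785635, -8.645094), J = [[1.4144, -3.2072], [9.956096, 6.206009]].
Δ = (0.2564, 0.9816), so (s, t)₂ = (-0.4508, 0.1798).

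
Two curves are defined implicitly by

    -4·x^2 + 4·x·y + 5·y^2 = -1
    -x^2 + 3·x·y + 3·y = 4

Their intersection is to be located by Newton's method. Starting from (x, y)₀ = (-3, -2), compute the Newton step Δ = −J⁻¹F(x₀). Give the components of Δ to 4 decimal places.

At (-3, -2): F = (9.0000, -1.0000).
Jacobian J = [[-8·x + 4·y, 4·x + 10·y], [-2·x + 3·y, 3·x + 3]].
At the point, J = [[16.0000, -32.0000], [0.0000, -6.0000]] (det J = -96.0000).
Solving J·Δ = −F gives Δ = (-0.8958, -0.1667).

(-0.8958, -0.1667)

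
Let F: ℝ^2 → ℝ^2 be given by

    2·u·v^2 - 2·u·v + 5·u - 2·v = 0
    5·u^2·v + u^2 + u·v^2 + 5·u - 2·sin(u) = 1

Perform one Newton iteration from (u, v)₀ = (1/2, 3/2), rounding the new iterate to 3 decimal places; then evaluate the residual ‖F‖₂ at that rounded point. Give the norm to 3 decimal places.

1.792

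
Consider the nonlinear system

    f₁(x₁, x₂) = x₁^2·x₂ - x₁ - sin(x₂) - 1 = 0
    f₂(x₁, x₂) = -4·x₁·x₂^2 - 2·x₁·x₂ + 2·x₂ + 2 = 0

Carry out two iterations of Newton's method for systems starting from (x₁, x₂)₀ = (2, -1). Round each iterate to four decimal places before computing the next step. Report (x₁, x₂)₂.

(0.1632, -0.8825)

At (2, -1): F = (-6.158529, -4.0000).
Jacobian J = [[2·x₁·x₂ - 1, x₁^2 - cos(x₂)], [-4·x₂^2 - 2·x₂, -8·x₁·x₂ - 2·x₁ + 2]].
At the point, J = [[-5.0000, 3.459698], [-2.0000, 14.0000]] (det J = -63.080605).
Solving J·Δ = −F gives Δ = (-1.1474, 0.1218).
Then the next iterate is (x₁, x₂)₁ = (0.8526, -0.8782).
Round to (0.8526, -0.8782) and repeat: F = (-1.721396, -0.889114), J = [[-2.497507, 0.088389], [-1.328541, 6.284827]].
Δ = (-0.6894, -0.0043), so (x₁, x₂)₂ = (0.1632, -0.8825).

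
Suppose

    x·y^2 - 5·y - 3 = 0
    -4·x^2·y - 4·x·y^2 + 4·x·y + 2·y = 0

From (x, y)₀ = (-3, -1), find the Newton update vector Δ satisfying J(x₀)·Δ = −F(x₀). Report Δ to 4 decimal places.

At (-3, -1): F = (-1.0000, 58.0000).
Jacobian J = [[y^2, 2·x·y - 5], [-8·x·y - 4·y^2 + 4·y, -4·x^2 - 8·x·y + 4·x + 2]].
At the point, J = [[1.0000, 1.0000], [-32.0000, -70.0000]] (det J = -38.0000).
Solving J·Δ = −F gives Δ = (0.3158, 0.6842).

(0.3158, 0.6842)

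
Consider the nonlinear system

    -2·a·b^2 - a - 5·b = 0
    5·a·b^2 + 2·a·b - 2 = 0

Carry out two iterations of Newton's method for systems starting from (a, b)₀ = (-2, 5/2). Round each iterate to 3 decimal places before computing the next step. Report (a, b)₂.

At (-2, 5/2): F = (14.500, -74.500).
Jacobian J = [[-2·b^2 - 1, -4·a·b - 5], [5·b^2 + 2·b, 10·a·b + 2·a]].
At the point, J = [[-13.500, 15.000], [36.250, -54.000]] (det J = 185.250).
Solving J·Δ = −F gives Δ = (-1.806, -2.592).
Then the next iterate is (a, b)₁ = (-3.806, -0.092).
Round to (-3.806, -0.092) and repeat: F = (4.33043, -1.46077), J = [[-1.01693, -6.40061], [-0.14168, -4.11048]].
Δ = (8.295, -0.641), so (a, b)₂ = (4.489, -0.733).

(4.489, -0.733)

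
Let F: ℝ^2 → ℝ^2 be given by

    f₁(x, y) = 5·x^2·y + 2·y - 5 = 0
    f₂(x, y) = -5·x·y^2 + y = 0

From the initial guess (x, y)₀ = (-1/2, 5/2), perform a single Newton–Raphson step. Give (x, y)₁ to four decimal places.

(-0.7488, 0.5814)

At (-1/2, 5/2): F = (3.1250, 18.1250).
Jacobian J = [[10·x·y, 5·x^2 + 2], [-5·y^2, -10·x·y + 1]].
At the point, J = [[-12.5000, 3.2500], [-31.2500, 13.5000]] (det J = -67.1875).
Solving J·Δ = −F gives Δ = (-0.2488, -1.9186).
Then the next iterate is (x, y)₁ = (-0.7488, 0.5814).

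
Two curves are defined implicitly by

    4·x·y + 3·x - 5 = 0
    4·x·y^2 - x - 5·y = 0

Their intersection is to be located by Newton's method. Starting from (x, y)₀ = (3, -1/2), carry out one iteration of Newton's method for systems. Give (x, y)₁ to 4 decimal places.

(3.2353, -0.3529)

At (3, -1/2): F = (-2.0000, 2.5000).
Jacobian J = [[4·y + 3, 4·x], [4·y^2 - 1, 8·x·y - 5]].
At the point, J = [[1.0000, 12.0000], [0.0000, -17.0000]] (det J = -17.0000).
Solving J·Δ = −F gives Δ = (0.2353, 0.1471).
Then the next iterate is (x, y)₁ = (3.2353, -0.3529).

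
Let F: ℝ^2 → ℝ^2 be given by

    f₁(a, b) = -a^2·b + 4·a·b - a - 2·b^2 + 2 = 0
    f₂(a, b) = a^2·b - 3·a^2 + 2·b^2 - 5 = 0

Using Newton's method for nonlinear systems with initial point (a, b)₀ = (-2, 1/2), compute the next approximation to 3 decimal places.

(-0.620, 0.617)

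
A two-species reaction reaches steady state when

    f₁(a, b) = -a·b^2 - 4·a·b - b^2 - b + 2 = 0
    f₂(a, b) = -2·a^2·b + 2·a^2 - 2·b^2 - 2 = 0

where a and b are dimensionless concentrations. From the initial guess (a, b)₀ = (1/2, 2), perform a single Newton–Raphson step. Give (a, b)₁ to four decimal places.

At (1/2, 2): F = (-10.0000, -10.5000).
Jacobian J = [[-b^2 - 4·b, -2·a·b - 4·a - 2·b - 1], [-4·a·b + 4·a, -2·a^2 - 4·b]].
At the point, J = [[-12.0000, -9.0000], [-2.0000, -8.5000]] (det J = 84.0000).
Solving J·Δ = −F gives Δ = (0.1131, -1.2619).
Then the next iterate is (a, b)₁ = (0.6131, 0.7381).

(0.6131, 0.7381)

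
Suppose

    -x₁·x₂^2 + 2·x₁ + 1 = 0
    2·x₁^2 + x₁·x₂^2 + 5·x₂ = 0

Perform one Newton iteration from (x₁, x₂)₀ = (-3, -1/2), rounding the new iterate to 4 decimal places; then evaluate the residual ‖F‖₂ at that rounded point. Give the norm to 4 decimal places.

At (-3, -1/2): F = (-4.2500, 14.7500).
Jacobian J = [[-x₂^2 + 2, -2·x₁·x₂], [4·x₁ + x₂^2, 2·x₁·x₂ + 5]].
At the point, J = [[1.7500, -3.0000], [-11.7500, 8.0000]] (det J = -21.2500).
Solving J·Δ = −F gives Δ = (0.4824, -1.1353).
Then the next iterate is (x₁, x₂)₁ = (-2.5176, -1.6353).
Re-evaluating at (-2.5176, -1.6353): F = (2.697381, -2.232462), so ‖F‖₂ = 3.5014.

3.5014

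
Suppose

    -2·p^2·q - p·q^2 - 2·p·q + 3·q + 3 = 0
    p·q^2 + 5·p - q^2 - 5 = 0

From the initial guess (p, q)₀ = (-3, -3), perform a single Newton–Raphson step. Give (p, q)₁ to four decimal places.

(-3.2581, -0.5161)

At (-3, -3): F = (57.0000, -56.0000).
Jacobian J = [[-4·p·q - q^2 - 2·q, -2·p^2 - 2·p·q - 2·p + 3], [q^2 + 5, 2·p·q - 2·q]].
At the point, J = [[-39.0000, -27.0000], [14.0000, 24.0000]] (det J = -558.0000).
Solving J·Δ = −F gives Δ = (-0.2581, 2.4839).
Then the next iterate is (p, q)₁ = (-3.2581, -0.5161).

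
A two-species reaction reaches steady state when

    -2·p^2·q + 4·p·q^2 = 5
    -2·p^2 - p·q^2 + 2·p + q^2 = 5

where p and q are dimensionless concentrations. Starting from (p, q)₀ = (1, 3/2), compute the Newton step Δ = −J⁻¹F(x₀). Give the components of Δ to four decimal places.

(-1.1765, 0.2529)

At (1, 3/2): F = (1.0000, -5.0000).
Jacobian J = [[-4·p·q + 4·q^2, -2·p^2 + 8·p·q], [-4·p - q^2 + 2, -2·p·q + 2·q]].
At the point, J = [[3.0000, 10.0000], [-4.2500, 0.0000]] (det J = 42.5000).
Solving J·Δ = −F gives Δ = (-1.1765, 0.2529).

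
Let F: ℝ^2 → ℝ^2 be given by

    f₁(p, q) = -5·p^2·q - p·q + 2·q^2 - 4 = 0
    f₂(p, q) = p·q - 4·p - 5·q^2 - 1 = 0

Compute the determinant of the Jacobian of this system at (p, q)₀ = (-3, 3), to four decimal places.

-2901.0000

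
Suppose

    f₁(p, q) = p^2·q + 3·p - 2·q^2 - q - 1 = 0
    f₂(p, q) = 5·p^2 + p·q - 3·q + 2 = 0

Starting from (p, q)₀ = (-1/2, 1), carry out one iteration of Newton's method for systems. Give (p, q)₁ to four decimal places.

At (-1/2, 1): F = (-5.2500, -0.2500).
Jacobian J = [[2·p·q + 3, p^2 - 4·q - 1], [10·p + q, p - 3]].
At the point, J = [[2.0000, -4.7500], [-4.0000, -3.5000]] (det J = -26.0000).
Solving J·Δ = −F gives Δ = (0.6611, -0.8269).
Then the next iterate is (p, q)₁ = (0.1611, 0.1731).

(0.1611, 0.1731)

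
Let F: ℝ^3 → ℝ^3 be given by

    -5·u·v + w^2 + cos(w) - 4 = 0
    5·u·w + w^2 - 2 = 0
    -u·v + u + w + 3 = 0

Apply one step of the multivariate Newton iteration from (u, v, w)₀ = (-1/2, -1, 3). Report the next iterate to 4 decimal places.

At (-1/2, -1, 3): F = (1.510008, -0.5000, 5.0000).
Jacobian J = [[-5·v, -5·u, 2·w - sin(w)], [5·w, 0, 5·u + 2·w], [-v + 1, -u, 1]].
At the point, J = [[5.0000, 2.5000, 5.858880], [15.0000, 0.0000, 3.5000], [2.0000, 0.5000, 1.0000]] (det J = 15.191600).
Solving J·Δ = −F gives Δ = (-2.6918, -22.5911, 11.6791).
Then the next iterate is (u, v, w)₁ = (-3.1918, -23.5911, 14.6791).

(-3.1918, -23.5911, 14.6791)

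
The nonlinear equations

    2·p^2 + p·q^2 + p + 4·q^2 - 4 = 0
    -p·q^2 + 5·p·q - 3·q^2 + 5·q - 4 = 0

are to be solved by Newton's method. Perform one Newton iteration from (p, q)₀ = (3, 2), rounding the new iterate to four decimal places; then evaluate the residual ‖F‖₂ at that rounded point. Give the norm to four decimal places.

At (3, 2): F = (45.0000, 12.0000).
Jacobian J = [[4·p + q^2 + 1, 2·p·q + 8·q], [-q^2 + 5·q, -2·p·q + 5·p - 6·q + 5]].
At the point, J = [[17.0000, 28.0000], [6.0000, -4.0000]] (det J = -236.0000).
Solving J·Δ = −F gives Δ = (-2.1864, -0.2797).
Then the next iterate is (p, q)₁ = (0.8136, 1.7203).
Re-evaluating at (0.8136, 1.7203): F = (12.383012, 0.313590), so ‖F‖₂ = 12.3870.

12.3870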